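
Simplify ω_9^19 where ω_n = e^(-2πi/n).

Since ω_9^9 = 1, powers reduce modulo 9.
19 mod 9 = 1
So ω_9^19 = ω_9^1 = e^(-2πi·1/9)

ω_9^19 = ω_9^1 = 0.7660-0.6428i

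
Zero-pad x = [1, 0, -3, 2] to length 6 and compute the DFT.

Original 4-point DFT: [0, 4+2i, -4, 4-2i]
Zero-padded 6-point DFT provides frequency interpolation.

DFT_6([x, 0, ...]) = [0, 0.5000+2.5981i, 4.5000-2.5981i, -4, 4.5000+2.5981i, 0.5000-2.5981i]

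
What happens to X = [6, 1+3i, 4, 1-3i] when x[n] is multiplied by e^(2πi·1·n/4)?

Modulation property: DFT(ω_4^(-1n)·x[n]) = X[(k-1) mod 4], so circularly shift X by 1 positions.

X[k-1] = [1-3i, 6, 1+3i, 4]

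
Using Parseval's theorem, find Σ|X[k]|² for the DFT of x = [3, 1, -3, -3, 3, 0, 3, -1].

Parseval: Σ|x[n]|² = (1/N)Σ|X[k]|², so Σ|X[k]|² = N·Σ|x[n]|² = 8·47.0000

Σ|X[k]|² = N·Σ|x[n]|² = 8·47.0000 = 376.0000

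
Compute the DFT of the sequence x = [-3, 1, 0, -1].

X[k] = Σ(n=0 to 3) x[n] · ω_4^(nk)
where ω_4 = e^(-2πi/4)

Computing each X[k]:
X[0] = -3
X[1] = -3-2i
X[2] = -3
X[3] = -3+2i

X = [-3, -3-2i, -3, -3+2i]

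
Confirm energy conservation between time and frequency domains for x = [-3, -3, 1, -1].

Time domain:
Σ|x[n]|² = |-3|² + |-3|² + |1|² + |-1|² = 20.0000

Frequency domain:
(1/4)Σ|X[k]|² = (1/4)(|-6|² + |-4+2i|² + |2|² + |-4-2i|²) = (1/4)·80.0000 = 20.0000

Both sides agree, confirming Parseval's theorem.

Σ|x[n]|² = (1/N)Σ|X[k]|² = 20.0000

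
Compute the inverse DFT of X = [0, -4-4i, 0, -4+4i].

x[n] = (1/4) Σ(k=0 to 3) X[k] · e^(2πikn/4)

Computing each x[n]:
x[0] = -2
x[1] = 2
x[2] = 2
x[3] = -2

x = [-2, 2, 2, -2]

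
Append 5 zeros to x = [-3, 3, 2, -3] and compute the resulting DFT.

Original 4-point DFT: [-1, -5-6i, -1, -5+6i]
Zero-padded 9-point DFT provides frequency interpolation.

DFT_9([x, 0, ...]) = [-1, 1.1454-1.2999i, -2.8584-6.2365i, -8.5000-0.8660i, -2.7870+2.8576i, -2.7870-2.8576i, -8.5000+0.8660i, -2.8584+6.2365i, 1.1454+1.2999i]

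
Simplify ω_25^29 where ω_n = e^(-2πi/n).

Since ω_25^25 = 1, powers reduce modulo 25.
29 mod 25 = 4
So ω_25^29 = ω_25^4 = e^(-2πi·4/25)

ω_25^29 = ω_25^4 = 0.5358-0.8443i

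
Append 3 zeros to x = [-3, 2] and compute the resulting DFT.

Original 2-point DFT: [-1, -5]
Zero-padded 5-point DFT provides frequency interpolation.

DFT_5([x, 0, ...]) = [-1, -2.3820-1.9021i, -4.6180-1.1756i, -4.6180+1.1756i, -2.3820+1.9021i]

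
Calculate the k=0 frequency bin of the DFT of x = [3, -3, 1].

X[0] = Σ(n=0 to 2) x[n] · ω_3^0 = Σ x[n]
= (3) + (-3) + (1)

X[0] = 1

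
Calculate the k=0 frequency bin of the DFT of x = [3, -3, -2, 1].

X[0] = Σ(n=0 to 3) x[n] · ω_4^0 = Σ x[n]
= (3) + (-3) + (-2) + (1)

X[0] = -1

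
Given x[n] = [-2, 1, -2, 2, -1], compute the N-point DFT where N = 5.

X[k] = Σ(n=0 to 4) x[n] · ω_5^(nk)
where ω_5 = e^(-2πi/5)

Computing each X[k]:
X[0] = -2
X[1] = -2.0000+0.4490i
X[2] = -2.0000-4.9798i
X[3] = -2.0000+4.9798i
X[4] = -2.0000-0.4490i

X = [-2, -2.0000+0.4490i, -2.0000-4.9798i, -2.0000+4.9798i, -2.0000-0.4490i]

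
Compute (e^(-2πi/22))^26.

Since ω_22^22 = 1, powers reduce modulo 22.
26 mod 22 = 4
So ω_22^26 = ω_22^4 = e^(-2πi·4/22)

ω_22^26 = ω_22^4 = 0.4154-0.9096i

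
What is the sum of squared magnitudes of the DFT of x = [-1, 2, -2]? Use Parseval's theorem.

Parseval: Σ|x[n]|² = (1/N)Σ|X[k]|², so Σ|X[k]|² = N·Σ|x[n]|² = 3·9.0000

Σ|X[k]|² = N·Σ|x[n]|² = 3·9.0000 = 27.0000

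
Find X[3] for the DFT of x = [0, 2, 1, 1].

X[3] = Σ(n=0 to 3) x[n] · ω_4^(3n) where ω_4 = e^(-2πi/4)
= (0)·ω_4^0 + (2)·ω_4^3 + (1)·ω_4^6 + (1)·ω_4^9

X[3] = -1+1i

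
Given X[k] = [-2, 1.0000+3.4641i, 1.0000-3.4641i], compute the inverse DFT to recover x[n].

x[n] = (1/3) Σ(k=0 to 2) X[k] · e^(2πikn/3)

Computing each x[n]:
x[0] = 0
x[1] = -3
x[2] = 1

x = [0, -3, 1]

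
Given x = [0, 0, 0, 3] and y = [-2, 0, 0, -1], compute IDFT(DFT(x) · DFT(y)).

(x ⊛ y)[n] = Σ(m=0 to 3) x[m] · y[(n-m) mod 4]

Computing each output sample:
(x ⊛ y)[0] = 0
(x ⊛ y)[1] = 0
(x ⊛ y)[2] = -3
(x ⊛ y)[3] = -6

x ⊛ y = [0, 0, -3, -6]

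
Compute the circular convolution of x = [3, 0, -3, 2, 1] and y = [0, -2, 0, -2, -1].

(x ⊛ y)[n] = Σ(m=0 to 4) x[m] · y[(n-m) mod 5]

Computing each output sample:
(x ⊛ y)[0] = 4
(x ⊛ y)[1] = -7
(x ⊛ y)[2] = -4
(x ⊛ y)[3] = -1
(x ⊛ y)[4] = -7

x ⊛ y = [4, -7, -4, -1, -7]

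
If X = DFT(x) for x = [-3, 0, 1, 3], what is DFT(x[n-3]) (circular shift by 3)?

Time shift by 3: X_shifted[k] = ω_4^(3k) · X[k]
Shifted x = [0, 1, 3, -3]

DFT(x[n-3]) = [1, -3-4i, 5, -3+4i]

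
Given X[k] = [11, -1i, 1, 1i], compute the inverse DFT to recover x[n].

x[n] = (1/4) Σ(k=0 to 3) X[k] · e^(2πikn/4)

Computing each x[n]:
x[0] = 3
x[1] = 3
x[2] = 3
x[3] = 2

x = [3, 3, 3, 2]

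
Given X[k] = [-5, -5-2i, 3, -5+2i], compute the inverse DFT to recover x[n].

x[n] = (1/4) Σ(k=0 to 3) X[k] · e^(2πikn/4)

Computing each x[n]:
x[0] = -3
x[1] = -1
x[2] = 2
x[3] = -3

x = [-3, -1, 2, -3]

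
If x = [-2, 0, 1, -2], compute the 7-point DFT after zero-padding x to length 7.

Original 4-point DFT: [-3, -3-2i, 1, -3+2i]
Zero-padded 7-point DFT provides frequency interpolation.

DFT_7([x, 0, ...]) = [-3, -0.4206-0.1072i, -4.1479-1.1298i, -0.9315+2.7317i, -0.9315-2.7317i, -4.1479+1.1298i, -0.4206+0.1072i]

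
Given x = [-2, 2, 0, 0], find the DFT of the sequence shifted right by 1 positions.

Time shift by 1: X_shifted[k] = ω_4^(1k) · X[k]
Shifted x = [0, -2, 2, 0]

DFT(x[n-1]) = [0, -2+2i, 4, -2-2i]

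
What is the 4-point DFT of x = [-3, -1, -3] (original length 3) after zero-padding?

Original 3-point DFT: [-7, -1.0000-1.7321i, -1.0000+1.7321i]
Zero-padded 4-point DFT provides frequency interpolation.

DFT_4([x, 0, ...]) = [-7, 1i, -5, -1i]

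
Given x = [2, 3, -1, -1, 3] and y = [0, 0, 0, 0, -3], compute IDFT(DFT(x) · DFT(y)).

(x ⊛ y)[n] = Σ(m=0 to 4) x[m] · y[(n-m) mod 5]

Computing each output sample:
(x ⊛ y)[0] = -9
(x ⊛ y)[1] = 3
(x ⊛ y)[2] = 3
(x ⊛ y)[3] = -9
(x ⊛ y)[4] = -6

x ⊛ y = [-9, 3, 3, -9, -6]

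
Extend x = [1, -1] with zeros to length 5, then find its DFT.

Original 2-point DFT: [0, 2]
Zero-padded 5-point DFT provides frequency interpolation.

DFT_5([x, 0, ...]) = [0, 0.6910+0.9511i, 1.8090+0.5878i, 1.8090-0.5878i, 0.6910-0.9511i]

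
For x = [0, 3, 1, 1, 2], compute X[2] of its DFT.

X[2] = Σ(n=0 to 4) x[n] · ω_5^(2n) where ω_5 = e^(-2πi/5)
= (0)·ω_5^0 + (3)·ω_5^2 + (1)·ω_5^4 + (1)·ω_5^6 + (2)·ω_5^8

X[2] = -3.4271-0.5878i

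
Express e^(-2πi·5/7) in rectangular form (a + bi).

ω_7^5 = e^(-2πi·5/7)
= cos(-2π·5/7) + i·sin(-2π·5/7)
= cos(-10π/7) + i·sin(-10π/7)

ω_7^5 = cos(-10π/7) + i·sin(-10π/7) = -0.2225+0.9749i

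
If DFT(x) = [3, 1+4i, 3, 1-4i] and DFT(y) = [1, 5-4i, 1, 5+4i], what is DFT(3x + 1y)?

By linearity: DFT(3x + 1y) = 3·DFT(x) + 1·DFT(y)
= 3·[3, 1+4i, 3, 1-4i] + 1·[1, 5-4i, 1, 5+4i]

Computing element-wise:
Z[0] = 3·(3) + 1·(1) = 10
Z[1] = 3·(1+4i) + 1·(5-4i) = 8+8i
Z[2] = 3·(3) + 1·(1) = 10
Z[3] = 3·(1-4i) + 1·(5+4i) = 8-8i

DFT(3x + 1y) = 3·X + 1·Y = [10, 8+8i, 10, 8-8i]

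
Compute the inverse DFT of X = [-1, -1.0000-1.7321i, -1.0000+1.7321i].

x[n] = (1/3) Σ(k=0 to 2) X[k] · e^(2πikn/3)

Computing each x[n]:
x[0] = -1
x[1] = 1
x[2] = -1

x = [-1, 1, -1]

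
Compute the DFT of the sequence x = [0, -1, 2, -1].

X[k] = Σ(n=0 to 3) x[n] · ω_4^(nk)
where ω_4 = e^(-2πi/4)

Computing each X[k]:
X[0] = 0
X[1] = -2
X[2] = 4
X[3] = -2

X = [0, -2, 4, -2]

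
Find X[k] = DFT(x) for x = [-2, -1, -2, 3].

X[k] = Σ(n=0 to 3) x[n] · ω_4^(nk)
where ω_4 = e^(-2πi/4)

Computing each X[k]:
X[0] = -2
X[1] = 4i
X[2] = -6
X[3] = -4i

X = [-2, 4i, -6, -4i]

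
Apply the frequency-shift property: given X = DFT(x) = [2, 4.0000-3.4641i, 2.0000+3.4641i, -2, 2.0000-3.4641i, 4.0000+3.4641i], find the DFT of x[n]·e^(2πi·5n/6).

Modulation property: DFT(ω_6^(-5n)·x[n]) = X[(k-5) mod 6], so circularly shift X by 5 positions.

X[k-5] = [4.0000-3.4641i, 2.0000+3.4641i, -2, 2.0000-3.4641i, 4.0000+3.4641i, 2]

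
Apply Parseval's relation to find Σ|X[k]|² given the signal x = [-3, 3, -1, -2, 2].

Parseval: Σ|x[n]|² = (1/N)Σ|X[k]|², so Σ|X[k]|² = N·Σ|x[n]|² = 5·27.0000

Σ|X[k]|² = N·Σ|x[n]|² = 5·27.0000 = 135.0000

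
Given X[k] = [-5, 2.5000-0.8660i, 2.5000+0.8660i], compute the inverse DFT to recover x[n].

x[n] = (1/3) Σ(k=0 to 2) X[k] · e^(2πikn/3)

Computing each x[n]:
x[0] = 0
x[1] = -2
x[2] = -3

x = [0, -2, -3]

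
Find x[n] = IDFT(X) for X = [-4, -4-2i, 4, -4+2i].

x[n] = (1/4) Σ(k=0 to 3) X[k] · e^(2πikn/4)

Computing each x[n]:
x[0] = -2
x[1] = -1
x[2] = 2
x[3] = -3

x = [-2, -1, 2, -3]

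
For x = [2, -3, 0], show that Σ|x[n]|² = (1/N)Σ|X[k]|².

Time domain:
Σ|x[n]|² = |2|² + |-3|² + |0|² = 13.0000

Frequency domain:
(1/3)Σ|X[k]|² = (1/3)(|-1|² + |3.5000+2.5981i|² + |3.5000-2.5981i|²) = (1/3)·39.0000 = 13.0000

Both sides agree, confirming Parseval's theorem.

Σ|x[n]|² = (1/N)Σ|X[k]|² = 13.0000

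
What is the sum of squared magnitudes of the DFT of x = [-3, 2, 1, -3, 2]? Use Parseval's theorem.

Parseval: Σ|x[n]|² = (1/N)Σ|X[k]|², so Σ|X[k]|² = N·Σ|x[n]|² = 5·27.0000

Σ|X[k]|² = N·Σ|x[n]|² = 5·27.0000 = 135.0000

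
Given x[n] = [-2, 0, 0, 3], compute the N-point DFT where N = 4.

X[k] = Σ(n=0 to 3) x[n] · ω_4^(nk)
where ω_4 = e^(-2πi/4)

Computing each X[k]:
X[0] = 1
X[1] = -2+3i
X[2] = -5
X[3] = -2-3i

X = [1, -2+3i, -5, -2-3i]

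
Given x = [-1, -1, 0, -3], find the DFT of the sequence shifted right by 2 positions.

Time shift by 2: X_shifted[k] = ω_4^(2k) · X[k]
Shifted x = [0, -3, -1, -1]

DFT(x[n-2]) = [-5, 1+2i, 3, 1-2i]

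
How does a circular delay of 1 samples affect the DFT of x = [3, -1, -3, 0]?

Time shift by 1: X_shifted[k] = ω_4^(1k) · X[k]
Shifted x = [0, 3, -1, -3]

DFT(x[n-1]) = [-1, 1-6i, -1, 1+6i]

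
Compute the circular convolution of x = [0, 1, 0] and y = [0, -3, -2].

(x ⊛ y)[n] = Σ(m=0 to 2) x[m] · y[(n-m) mod 3]

Computing each output sample:
(x ⊛ y)[0] = -2
(x ⊛ y)[1] = 0
(x ⊛ y)[2] = -3

x ⊛ y = [-2, 0, -3]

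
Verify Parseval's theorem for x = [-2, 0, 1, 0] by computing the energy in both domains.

Time domain:
Σ|x[n]|² = |-2|² + |0|² + |1|² + |0|² = 5.0000

Frequency domain:
(1/4)Σ|X[k]|² = (1/4)(|-1|² + |-3|² + |-1|² + |-3|²) = (1/4)·20.0000 = 5.0000

Both sides agree, confirming Parseval's theorem.

Σ|x[n]|² = (1/N)Σ|X[k]|² = 5.0000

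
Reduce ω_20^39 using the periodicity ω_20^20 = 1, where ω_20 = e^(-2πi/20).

Since ω_20^20 = 1, powers reduce modulo 20.
39 mod 20 = 19
So ω_20^39 = ω_20^19 = e^(-2πi·19/20)

ω_20^39 = ω_20^19 = 0.9511+0.3090i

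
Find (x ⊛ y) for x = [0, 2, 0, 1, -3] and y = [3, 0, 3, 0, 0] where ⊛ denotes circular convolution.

(x ⊛ y)[n] = Σ(m=0 to 4) x[m] · y[(n-m) mod 5]

Computing each output sample:
(x ⊛ y)[0] = 3
(x ⊛ y)[1] = -3
(x ⊛ y)[2] = 0
(x ⊛ y)[3] = 9
(x ⊛ y)[4] = -9

x ⊛ y = [3, -3, 0, 9, -9]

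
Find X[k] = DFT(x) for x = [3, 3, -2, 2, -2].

X[k] = Σ(n=0 to 4) x[n] · ω_5^(nk)
where ω_5 = e^(-2πi/5)

Computing each X[k]:
X[0] = 4
X[1] = 3.3090-2.4041i
X[2] = 2.1910-6.7432i
X[3] = 2.1910+6.7432i
X[4] = 3.3090+2.4041i

X = [4, 3.3090-2.4041i, 2.1910-6.7432i, 2.1910+6.7432i, 3.3090+2.4041i]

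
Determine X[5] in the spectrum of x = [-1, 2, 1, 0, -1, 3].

X[5] = Σ(n=0 to 5) x[n] · ω_6^(5n) where ω_6 = e^(-2πi/6)
= (-1)·ω_6^0 + (2)·ω_6^5 + (1)·ω_6^10 + (0)·ω_6^15 + (-1)·ω_6^20 + (3)·ω_6^25

X[5] = 1.5000+0.8660i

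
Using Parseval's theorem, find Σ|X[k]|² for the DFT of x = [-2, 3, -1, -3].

Parseval: Σ|x[n]|² = (1/N)Σ|X[k]|², so Σ|X[k]|² = N·Σ|x[n]|² = 4·23.0000

Σ|X[k]|² = N·Σ|x[n]|² = 4·23.0000 = 92.0000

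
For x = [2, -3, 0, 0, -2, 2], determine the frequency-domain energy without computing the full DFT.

Parseval: Σ|x[n]|² = (1/N)Σ|X[k]|², so Σ|X[k]|² = N·Σ|x[n]|² = 6·21.0000

Σ|X[k]|² = N·Σ|x[n]|² = 6·21.0000 = 126.0000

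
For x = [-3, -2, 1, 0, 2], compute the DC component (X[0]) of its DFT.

X[0] = Σ(n=0 to 4) x[n] · ω_5^0 = Σ x[n]
= (-3) + (-2) + (1) + (0) + (2)

X[0] = -2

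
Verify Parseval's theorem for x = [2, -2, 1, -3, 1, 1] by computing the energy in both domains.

Time domain:
Σ|x[n]|² = |2|² + |-2|² + |1|² + |-3|² + |1|² + |1|² = 20.0000

Frequency domain:
(1/6)Σ|X[k]|² = (1/6)(|0|² + |3.5000+2.5981i|² + |-1.5000+2.5981i|² + |8|² + |-1.5000-2.5981i|² + |3.5000-2.5981i|²) = (1/6)·120.0000 = 20.0000

Both sides agree, confirming Parseval's theorem.

Σ|x[n]|² = (1/N)Σ|X[k]|² = 20.0000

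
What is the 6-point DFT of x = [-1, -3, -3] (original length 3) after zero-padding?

Original 3-point DFT: [-7, 2, 2]
Zero-padded 6-point DFT provides frequency interpolation.

DFT_6([x, 0, ...]) = [-7, -1.0000+5.1962i, 2, -1, 2, -1.0000-5.1962i]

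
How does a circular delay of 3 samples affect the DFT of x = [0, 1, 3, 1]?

Time shift by 3: X_shifted[k] = ω_4^(3k) · X[k]
Shifted x = [1, 3, 1, 0]

DFT(x[n-3]) = [5, -3i, -1, 3i]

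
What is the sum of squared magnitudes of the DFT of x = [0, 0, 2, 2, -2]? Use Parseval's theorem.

Parseval: Σ|x[n]|² = (1/N)Σ|X[k]|², so Σ|X[k]|² = N·Σ|x[n]|² = 5·12.0000

Σ|X[k]|² = N·Σ|x[n]|² = 5·12.0000 = 60.0000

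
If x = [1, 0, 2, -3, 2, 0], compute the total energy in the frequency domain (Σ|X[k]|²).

Parseval: Σ|x[n]|² = (1/N)Σ|X[k]|², so Σ|X[k]|² = N·Σ|x[n]|² = 6·18.0000

Σ|X[k]|² = N·Σ|x[n]|² = 6·18.0000 = 108.0000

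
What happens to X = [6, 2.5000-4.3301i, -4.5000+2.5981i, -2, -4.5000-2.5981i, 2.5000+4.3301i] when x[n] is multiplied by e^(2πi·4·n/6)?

Modulation property: DFT(ω_6^(-4n)·x[n]) = X[(k-4) mod 6], so circularly shift X by 4 positions.

X[k-4] = [-4.5000+2.5981i, -2, -4.5000-2.5981i, 2.5000+4.3301i, 6, 2.5000-4.3301i]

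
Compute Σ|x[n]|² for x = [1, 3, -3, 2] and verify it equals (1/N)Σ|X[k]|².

Time domain:
Σ|x[n]|² = |1|² + |3|² + |-3|² + |2|² = 23.0000

Frequency domain:
(1/4)Σ|X[k]|² = (1/4)(|3|² + |4-1i|² + |-7|² + |4+1i|²) = (1/4)·92.0000 = 23.0000

Both sides agree, confirming Parseval's theorem.

Σ|x[n]|² = (1/N)Σ|X[k]|² = 23.0000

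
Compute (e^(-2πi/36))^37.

Since ω_36^36 = 1, powers reduce modulo 36.
37 mod 36 = 1
So ω_36^37 = ω_36^1 = e^(-2πi·1/36)

ω_36^37 = ω_36^1 = 0.9848-0.1736i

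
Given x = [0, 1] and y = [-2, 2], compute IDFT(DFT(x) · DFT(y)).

(x ⊛ y)[n] = Σ(m=0 to 1) x[m] · y[(n-m) mod 2]

Computing each output sample:
(x ⊛ y)[0] = 2
(x ⊛ y)[1] = -2

x ⊛ y = [2, -2]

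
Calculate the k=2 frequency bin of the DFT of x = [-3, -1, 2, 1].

X[2] = Σ(n=0 to 3) x[n] · ω_4^(2n) where ω_4 = e^(-2πi/4)
= (-3)·ω_4^0 + (-1)·ω_4^2 + (2)·ω_4^4 + (1)·ω_4^6

X[2] = -1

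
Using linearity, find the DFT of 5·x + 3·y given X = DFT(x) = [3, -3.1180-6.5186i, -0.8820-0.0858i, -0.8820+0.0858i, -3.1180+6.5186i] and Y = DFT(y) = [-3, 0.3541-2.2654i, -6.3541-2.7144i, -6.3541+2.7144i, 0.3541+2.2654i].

By linearity: DFT(5x + 3y) = 5·DFT(x) + 3·DFT(y)
= 5·[3, -3.1180-6.5186i, -0.8820-0.0858i, -0.8820+0.0858i, -3.1180+6.5186i] + 3·[-3, 0.3541-2.2654i, -6.3541-2.7144i, -6.3541+2.7144i, 0.3541+2.2654i]

Computing element-wise:
Z[0] = 5·(3) + 3·(-3) = 6
Z[1] = 5·(-3.1180-6.5186i) + 3·(0.3541-2.2654i) = -14.5277-39.3892i
Z[2] = 5·(-0.8820-0.0858i) + 3·(-6.3541-2.7144i) = -23.4723-8.5722i
Z[3] = 5·(-0.8820+0.0858i) + 3·(-6.3541+2.7144i) = -23.4723+8.5722i
Z[4] = 5·(-3.1180+6.5186i) + 3·(0.3541+2.2654i) = -14.5277+39.3892i

DFT(5x + 3y) = 5·X + 3·Y = [6, -14.5277-39.3892i, -23.4723-8.5722i, -23.4723+8.5722i, -14.5277+39.3892i]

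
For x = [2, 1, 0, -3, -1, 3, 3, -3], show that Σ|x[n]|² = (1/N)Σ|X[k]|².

Time domain:
Σ|x[n]|² = |2|² + |1|² + |0|² + |-3|² + |-1|² + |3|² + |3|² + |-3|² = 42.0000

Frequency domain:
(1/8)Σ|X[k]|² = (1/8)(|2|² + |1.5858+4.4142i|² + |-2-10i|² + |4.4142-1.5858i|² + |6|² + |4.4142+1.5858i|² + |-2+10i|² + |1.5858-4.4142i|²) = (1/8)·336.0000 = 42.0000

Both sides agree, confirming Parseval's theorem.

Σ|x[n]|² = (1/N)Σ|X[k]|² = 42.0000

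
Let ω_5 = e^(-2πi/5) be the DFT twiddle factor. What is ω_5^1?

ω_5^1 = e^(-2πi·1/5)
= cos(-2π·1/5) + i·sin(-2π·1/5)
= cos(-2π/5) + i·sin(-2π/5)

ω_5^1 = cos(-2π/5) + i·sin(-2π/5) = 0.3090-0.9511i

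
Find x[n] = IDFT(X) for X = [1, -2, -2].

x[n] = (1/3) Σ(k=0 to 2) X[k] · e^(2πikn/3)

Computing each x[n]:
x[0] = -1
x[1] = 1
x[2] = 1

x = [-1, 1, 1]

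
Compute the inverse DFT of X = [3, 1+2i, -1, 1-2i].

x[n] = (1/4) Σ(k=0 to 3) X[k] · e^(2πikn/4)

Computing each x[n]:
x[0] = 1
x[1] = 0
x[2] = 0
x[3] = 2

x = [1, 0, 0, 2]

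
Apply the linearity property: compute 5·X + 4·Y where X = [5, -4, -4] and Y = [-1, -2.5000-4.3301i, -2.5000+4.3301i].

By linearity: DFT(5x + 4y) = 5·DFT(x) + 4·DFT(y)
= 5·[5, -4, -4] + 4·[-1, -2.5000-4.3301i, -2.5000+4.3301i]

Computing element-wise:
Z[0] = 5·(5) + 4·(-1) = 21
Z[1] = 5·(-4) + 4·(-2.5000-4.3301i) = -30.0000-17.3204i
Z[2] = 5·(-4) + 4·(-2.5000+4.3301i) = -30.0000+17.3204i

DFT(5x + 4y) = 5·X + 4·Y = [21, -30.0000-17.3204i, -30.0000+17.3204i]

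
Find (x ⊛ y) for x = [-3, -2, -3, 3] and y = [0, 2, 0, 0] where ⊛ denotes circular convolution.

(x ⊛ y)[n] = Σ(m=0 to 3) x[m] · y[(n-m) mod 4]

Computing each output sample:
(x ⊛ y)[0] = 6
(x ⊛ y)[1] = -6
(x ⊛ y)[2] = -4
(x ⊛ y)[3] = -6

x ⊛ y = [6, -6, -4, -6]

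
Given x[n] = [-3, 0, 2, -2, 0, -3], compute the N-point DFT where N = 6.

X[k] = Σ(n=0 to 5) x[n] · ω_6^(nk)
where ω_6 = e^(-2πi/6)

Computing each X[k]:
X[0] = -6
X[1] = -3.5000-4.3301i
X[2] = -4.5000-0.8660i
X[3] = 4
X[4] = -4.5000+0.8660i
X[5] = -3.5000+4.3301i

X = [-6, -3.5000-4.3301i, -4.5000-0.8660i, 4, -4.5000+0.8660i, -3.5000+4.3301i]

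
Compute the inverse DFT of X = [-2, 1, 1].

x[n] = (1/3) Σ(k=0 to 2) X[k] · e^(2πikn/3)

Computing each x[n]:
x[0] = 0
x[1] = -1
x[2] = -1

x = [0, -1, -1]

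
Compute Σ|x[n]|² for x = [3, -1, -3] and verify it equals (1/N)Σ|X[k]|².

Time domain:
Σ|x[n]|² = |3|² + |-1|² + |-3|² = 19.0000

Frequency domain:
(1/3)Σ|X[k]|² = (1/3)(|-1|² + |5.0000-1.7321i|² + |5.0000+1.7321i|²) = (1/3)·57.0000 = 19.0000

Both sides agree, confirming Parseval's theorem.

Σ|x[n]|² = (1/N)Σ|X[k]|² = 19.0000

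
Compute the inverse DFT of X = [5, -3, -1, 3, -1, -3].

x[n] = (1/6) Σ(k=0 to 5) X[k] · e^(2πikn/6)

Computing each x[n]:
x[0] = 0
x[1] = 0
x[2] = 2
x[3] = 1
x[4] = 2
x[5] = 0

x = [0, 0, 2, 1, 2, 0]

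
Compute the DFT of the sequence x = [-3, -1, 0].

X[k] = Σ(n=0 to 2) x[n] · ω_3^(nk)
where ω_3 = e^(-2πi/3)

Computing each X[k]:
X[0] = -4
X[1] = -2.5000+0.8660i
X[2] = -2.5000-0.8660i

X = [-4, -2.5000+0.8660i, -2.5000-0.8660i]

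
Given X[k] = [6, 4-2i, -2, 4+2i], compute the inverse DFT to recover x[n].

x[n] = (1/4) Σ(k=0 to 3) X[k] · e^(2πikn/4)

Computing each x[n]:
x[0] = 3
x[1] = 3
x[2] = -1
x[3] = 1

x = [3, 3, -1, 1]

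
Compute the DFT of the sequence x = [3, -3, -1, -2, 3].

X[k] = Σ(n=0 to 4) x[n] · ω_5^(nk)
where ω_5 = e^(-2πi/5)

Computing each X[k]:
X[0] = 0
X[1] = 5.4271+5.1186i
X[2] = 2.0729+4.4778i
X[3] = 2.0729-4.4778i
X[4] = 5.4271-5.1186i

X = [0, 5.4271+5.1186i, 2.0729+4.4778i, 2.0729-4.4778i, 5.4271-5.1186i]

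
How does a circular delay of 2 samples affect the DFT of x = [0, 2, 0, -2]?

Time shift by 2: X_shifted[k] = ω_4^(2k) · X[k]
Shifted x = [0, -2, 0, 2]

DFT(x[n-2]) = [0, 4i, 0, -4i]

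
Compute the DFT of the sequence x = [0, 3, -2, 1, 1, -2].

X[k] = Σ(n=0 to 5) x[n] · ω_6^(nk)
where ω_6 = e^(-2πi/6)

Computing each X[k]:
X[0] = 1
X[1] = -1.7321i
X[2] = 1.0000-6.9282i
X[3] = -3
X[4] = 1.0000+6.9282i
X[5] = 1.7321i

X = [1, -1.7321i, 1.0000-6.9282i, -3, 1.0000+6.9282i, 1.7321i]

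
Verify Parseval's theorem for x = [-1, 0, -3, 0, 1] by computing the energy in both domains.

Time domain:
Σ|x[n]|² = |-1|² + |0|² + |-3|² + |0|² + |1|² = 11.0000

Frequency domain:
(1/5)Σ|X[k]|² = (1/5)(|-3|² + |1.7361+2.7144i|² + |-2.7361-2.2654i|² + |-2.7361+2.2654i|² + |1.7361-2.7144i|²) = (1/5)·55.0000 = 11.0000

Both sides agree, confirming Parseval's theorem.

Σ|x[n]|² = (1/N)Σ|X[k]|² = 11.0000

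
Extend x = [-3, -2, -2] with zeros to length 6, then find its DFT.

Original 3-point DFT: [-7, -1, -1]
Zero-padded 6-point DFT provides frequency interpolation.

DFT_6([x, 0, ...]) = [-7, -3.0000+3.4641i, -1, -3, -1, -3.0000-3.4641i]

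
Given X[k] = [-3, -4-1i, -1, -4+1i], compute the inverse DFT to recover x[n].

x[n] = (1/4) Σ(k=0 to 3) X[k] · e^(2πikn/4)

Computing each x[n]:
x[0] = -3
x[1] = 0
x[2] = 1
x[3] = -1

x = [-3, 0, 1, -1]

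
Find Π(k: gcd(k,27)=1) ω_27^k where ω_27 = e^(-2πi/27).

The primitive 27th roots of unity are ω_27^k for k coprime to 27: k ∈ {1, 2, 4, 5, 7, 8, 10, 11, 13, 14, 16, 17, 19, 20, 22, 23, 25, 26}
Their product equals the constant term of the cyclotomic polynomial Φ_27(x) up to sign.
For n ≥ 3, the product of all primitive nth roots of unity is 1. (For n=1 it is 1; for n=2 it is -1.)

1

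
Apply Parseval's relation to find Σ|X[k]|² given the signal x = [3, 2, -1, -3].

Parseval: Σ|x[n]|² = (1/N)Σ|X[k]|², so Σ|X[k]|² = N·Σ|x[n]|² = 4·23.0000

Σ|X[k]|² = N·Σ|x[n]|² = 4·23.0000 = 92.0000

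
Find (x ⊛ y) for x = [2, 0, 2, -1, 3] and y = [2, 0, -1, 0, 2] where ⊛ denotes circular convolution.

(x ⊛ y)[n] = Σ(m=0 to 4) x[m] · y[(n-m) mod 5]

Computing each output sample:
(x ⊛ y)[0] = 5
(x ⊛ y)[1] = 1
(x ⊛ y)[2] = 0
(x ⊛ y)[3] = 4
(x ⊛ y)[4] = 8

x ⊛ y = [5, 1, 0, 4, 8]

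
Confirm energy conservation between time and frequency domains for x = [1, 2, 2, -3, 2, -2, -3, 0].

Time domain:
Σ|x[n]|² = |1|² + |2|² + |2|² + |-3|² + |2|² + |-2|² + |-3|² + |0|² = 35.0000

Frequency domain:
(1/8)Σ|X[k]|² = (1/8)(|-1|² + |3.9497-5.7071i|² + |4-3i|² + |-5.9497+4.2929i|² + |5|² + |-5.9497-4.2929i|² + |4+3i|² + |3.9497+5.7071i|²) = (1/8)·280.0000 = 35.0000

Both sides agree, confirming Parseval's theorem.

Σ|x[n]|² = (1/N)Σ|X[k]|² = 35.0000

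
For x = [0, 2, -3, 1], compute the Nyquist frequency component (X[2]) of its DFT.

X[2] = Σ(n=0 to 3) x[n] · ω_4^(2n) where ω_4 = e^(-2πi/4)
= (0)·ω_4^0 + (2)·ω_4^2 + (-3)·ω_4^4 + (1)·ω_4^6

X[2] = -6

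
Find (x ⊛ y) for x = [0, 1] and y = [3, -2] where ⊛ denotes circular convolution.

(x ⊛ y)[n] = Σ(m=0 to 1) x[m] · y[(n-m) mod 2]

Computing each output sample:
(x ⊛ y)[0] = -2
(x ⊛ y)[1] = 3

x ⊛ y = [-2, 3]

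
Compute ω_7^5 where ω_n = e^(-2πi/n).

ω_7^5 = e^(-2πi·5/7)
= cos(-2π·5/7) + i·sin(-2π·5/7)
= cos(-10π/7) + i·sin(-10π/7)

ω_7^5 = cos(-10π/7) + i·sin(-10π/7) = -0.2225+0.9749i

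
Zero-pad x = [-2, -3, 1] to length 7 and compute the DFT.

Original 3-point DFT: [-4, -1.0000+3.4641i, -1.0000-3.4641i]
Zero-padded 7-point DFT provides frequency interpolation.

DFT_7([x, 0, ...]) = [-4, -4.0930+1.3706i, -2.2334+3.3587i, 1.3264+2.0835i, 1.3264-2.0835i, -2.2334-3.3587i, -4.0930-1.3706i]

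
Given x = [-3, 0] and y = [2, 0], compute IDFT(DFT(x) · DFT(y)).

(x ⊛ y)[n] = Σ(m=0 to 1) x[m] · y[(n-m) mod 2]

Computing each output sample:
(x ⊛ y)[0] = -6
(x ⊛ y)[1] = 0

x ⊛ y = [-6, 0]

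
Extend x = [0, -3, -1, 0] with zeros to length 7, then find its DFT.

Original 4-point DFT: [-4, 1+3i, 2, 1-3i]
Zero-padded 7-point DFT provides frequency interpolation.

DFT_7([x, 0, ...]) = [-4, -1.6479+3.3204i, 1.5685+2.4909i, 2.0794+0.5198i, 2.0794-0.5198i, 1.5685-2.4909i, -1.6479-3.3204i]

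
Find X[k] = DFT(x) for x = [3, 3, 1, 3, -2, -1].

X[k] = Σ(n=0 to 5) x[n] · ω_6^(nk)
where ω_6 = e^(-2πi/6)

Computing each X[k]:
X[0] = 7
X[1] = 1.5000-6.0622i
X[2] = 5.5000-0.8660i
X[3] = -3
X[4] = 5.5000+0.8660i
X[5] = 1.5000+6.0622i

X = [7, 1.5000-6.0622i, 5.5000-0.8660i, -3, 5.5000+0.8660i, 1.5000+6.0622i]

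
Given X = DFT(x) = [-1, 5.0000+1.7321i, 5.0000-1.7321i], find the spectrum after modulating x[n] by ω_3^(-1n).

Modulation property: DFT(ω_3^(-1n)·x[n]) = X[(k-1) mod 3], so circularly shift X by 1 positions.

X[k-1] = [5.0000-1.7321i, -1, 5.0000+1.7321i]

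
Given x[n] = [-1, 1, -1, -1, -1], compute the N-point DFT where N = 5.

X[k] = Σ(n=0 to 4) x[n] · ω_5^(nk)
where ω_5 = e^(-2πi/5)

Computing each X[k]:
X[0] = -3
X[1] = 0.6180-1.9021i
X[2] = -1.6180-1.1756i
X[3] = -1.6180+1.1756i
X[4] = 0.6180+1.9021i

X = [-3, 0.6180-1.9021i, -1.6180-1.1756i, -1.6180+1.1756i, 0.6180+1.9021i]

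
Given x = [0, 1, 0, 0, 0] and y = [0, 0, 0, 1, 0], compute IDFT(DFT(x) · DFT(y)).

(x ⊛ y)[n] = Σ(m=0 to 4) x[m] · y[(n-m) mod 5]

Computing each output sample:
(x ⊛ y)[0] = 0
(x ⊛ y)[1] = 0
(x ⊛ y)[2] = 0
(x ⊛ y)[3] = 0
(x ⊛ y)[4] = 1

x ⊛ y = [0, 0, 0, 0, 1]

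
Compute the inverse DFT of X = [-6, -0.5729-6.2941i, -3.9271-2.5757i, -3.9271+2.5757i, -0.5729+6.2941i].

x[n] = (1/5) Σ(k=0 to 4) X[k] · e^(2πikn/5)

Computing each x[n]:
x[0] = -3
x[1] = 3
x[2] = -1
x[3] = -2
x[4] = -3

x = [-3, 3, -1, -2, -3]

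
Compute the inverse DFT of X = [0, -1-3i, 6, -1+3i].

x[n] = (1/4) Σ(k=0 to 3) X[k] · e^(2πikn/4)

Computing each x[n]:
x[0] = 1
x[1] = 0
x[2] = 2
x[3] = -3

x = [1, 0, 2, -3]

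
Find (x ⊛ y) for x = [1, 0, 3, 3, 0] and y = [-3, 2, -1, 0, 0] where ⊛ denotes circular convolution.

(x ⊛ y)[n] = Σ(m=0 to 4) x[m] · y[(n-m) mod 5]

Computing each output sample:
(x ⊛ y)[0] = -6
(x ⊛ y)[1] = 2
(x ⊛ y)[2] = -10
(x ⊛ y)[3] = -3
(x ⊛ y)[4] = 3

x ⊛ y = [-6, 2, -10, -3, 3]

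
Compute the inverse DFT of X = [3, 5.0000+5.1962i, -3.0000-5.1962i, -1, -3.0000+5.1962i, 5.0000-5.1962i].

x[n] = (1/6) Σ(k=0 to 5) X[k] · e^(2πikn/6)

Computing each x[n]:
x[0] = 1
x[1] = 2
x[2] = -3
x[3] = -2
x[4] = 3
x[5] = 2

x = [1, 2, -3, -2, 3, 2]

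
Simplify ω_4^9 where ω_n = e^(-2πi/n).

Since ω_4^4 = 1, powers reduce modulo 4.
9 mod 4 = 1
So ω_4^9 = ω_4^1 = e^(-2πi·1/4)

ω_4^9 = ω_4^1 = -1i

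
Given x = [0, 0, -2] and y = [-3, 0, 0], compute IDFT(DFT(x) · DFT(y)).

(x ⊛ y)[n] = Σ(m=0 to 2) x[m] · y[(n-m) mod 3]

Computing each output sample:
(x ⊛ y)[0] = 0
(x ⊛ y)[1] = 0
(x ⊛ y)[2] = 6

x ⊛ y = [0, 0, 6]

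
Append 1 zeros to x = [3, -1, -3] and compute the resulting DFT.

Original 3-point DFT: [-1, 5.0000-1.7321i, 5.0000+1.7321i]
Zero-padded 4-point DFT provides frequency interpolation.

DFT_4([x, 0, ...]) = [-1, 6+1i, 1, 6-1i]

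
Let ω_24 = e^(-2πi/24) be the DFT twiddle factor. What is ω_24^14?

ω_24^14 = e^(-2πi·14/24)
= cos(-2π·14/24) + i·sin(-2π·14/24)
= cos(-28π/24) + i·sin(-28π/24)

ω_24^14 = cos(-28π/24) + i·sin(-28π/24) = -0.8660+0.5000i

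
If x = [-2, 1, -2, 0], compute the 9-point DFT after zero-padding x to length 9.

Original 4-point DFT: [-3, -1i, -5, 1i]
Zero-padded 9-point DFT provides frequency interpolation.

DFT_9([x, 0, ...]) = [-3, -1.5813+1.3268i, 0.0530-0.3008i, -1.5000-2.5981i, -4.4718-1.6276i, -4.4718+1.6276i, -1.5000+2.5981i, 0.0530+0.3008i, -1.5813-1.3268i]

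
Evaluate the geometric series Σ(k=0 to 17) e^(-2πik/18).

Sum of all nth roots of unity equals 0 for n > 1 (geometric series with r ≠ 1).

0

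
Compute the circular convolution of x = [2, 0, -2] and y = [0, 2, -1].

(x ⊛ y)[n] = Σ(m=0 to 2) x[m] · y[(n-m) mod 3]

Computing each output sample:
(x ⊛ y)[0] = -4
(x ⊛ y)[1] = 6
(x ⊛ y)[2] = -2

x ⊛ y = [-4, 6, -2]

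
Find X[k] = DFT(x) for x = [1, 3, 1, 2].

X[k] = Σ(n=0 to 3) x[n] · ω_4^(nk)
where ω_4 = e^(-2πi/4)

Computing each X[k]:
X[0] = 7
X[1] = -1i
X[2] = -3
X[3] = 1i

X = [7, -1i, -3, 1i]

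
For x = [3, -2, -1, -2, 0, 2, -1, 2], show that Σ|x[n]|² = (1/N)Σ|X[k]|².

Time domain:
Σ|x[n]|² = |3|² + |-2|² + |-1|² + |-2|² + |0|² + |2|² + |-1|² + |2|² = 27.0000

Frequency domain:
(1/8)Σ|X[k]|² = (1/8)(|1|² + |3.0000+5.6569i|² + |5|² + |3.0000+5.6569i|² + |1|² + |3.0000-5.6569i|² + |5|² + |3.0000-5.6569i|²) = (1/8)·216.0000 = 27.0000

Both sides agree, confirming Parseval's theorem.

Σ|x[n]|² = (1/N)Σ|X[k]|² = 27.0000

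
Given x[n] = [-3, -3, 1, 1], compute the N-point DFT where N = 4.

X[k] = Σ(n=0 to 3) x[n] · ω_4^(nk)
where ω_4 = e^(-2πi/4)

Computing each X[k]:
X[0] = -4
X[1] = -4+4i
X[2] = 0
X[3] = -4-4i

X = [-4, -4+4i, 0, -4-4i]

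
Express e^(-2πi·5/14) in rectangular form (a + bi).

ω_14^5 = e^(-2πi·5/14)
= cos(-2π·5/14) + i·sin(-2π·5/14)
= cos(-10π/14) + i·sin(-10π/14)

ω_14^5 = cos(-10π/14) + i·sin(-10π/14) = -0.6235-0.7818i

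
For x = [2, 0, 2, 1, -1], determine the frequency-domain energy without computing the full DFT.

Parseval: Σ|x[n]|² = (1/N)Σ|X[k]|², so Σ|X[k]|² = N·Σ|x[n]|² = 5·10.0000

Σ|X[k]|² = N·Σ|x[n]|² = 5·10.0000 = 50.0000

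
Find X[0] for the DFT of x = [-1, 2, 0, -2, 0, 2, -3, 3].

X[0] = Σ(n=0 to 7) x[n] · ω_8^0 = Σ x[n]
= (-1) + (2) + (0) + (-2) + (0) + (2) + (-3) + (3)

X[0] = 1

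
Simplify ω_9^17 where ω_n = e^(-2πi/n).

Since ω_9^9 = 1, powers reduce modulo 9.
17 mod 9 = 8
So ω_9^17 = ω_9^8 = e^(-2πi·8/9)

ω_9^17 = ω_9^8 = 0.7660+0.6428i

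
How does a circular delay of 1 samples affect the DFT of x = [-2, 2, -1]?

Time shift by 1: X_shifted[k] = ω_3^(1k) · X[k]
Shifted x = [-1, -2, 2]

DFT(x[n-1]) = [-1, -1.0000+3.4641i, -1.0000-3.4641i]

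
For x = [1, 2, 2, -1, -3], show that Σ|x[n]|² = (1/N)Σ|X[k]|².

Time domain:
Σ|x[n]|² = |1|² + |2|² + |2|² + |-1|² + |-3|² = 19.0000

Frequency domain:
(1/5)Σ|X[k]|² = (1/5)(|1|² + |-0.1180-6.5186i|² + |2.1180-0.0858i|² + |2.1180+0.0858i|² + |-0.1180+6.5186i|²) = (1/5)·95.0000 = 19.0000

Both sides agree, confirming Parseval's theorem.

Σ|x[n]|² = (1/N)Σ|X[k]|² = 19.0000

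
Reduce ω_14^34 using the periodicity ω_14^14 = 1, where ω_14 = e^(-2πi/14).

Since ω_14^14 = 1, powers reduce modulo 14.
34 mod 14 = 6
So ω_14^34 = ω_14^6 = e^(-2πi·6/14)

ω_14^34 = ω_14^6 = -0.9010-0.4339i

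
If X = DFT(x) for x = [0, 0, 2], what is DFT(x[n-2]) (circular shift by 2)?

Time shift by 2: X_shifted[k] = ω_3^(2k) · X[k]
Shifted x = [0, 2, 0]

DFT(x[n-2]) = [2, -1.0000-1.7321i, -1.0000+1.7321i]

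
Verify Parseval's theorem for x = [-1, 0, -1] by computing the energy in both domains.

Time domain:
Σ|x[n]|² = |-1|² + |0|² + |-1|² = 2.0000

Frequency domain:
(1/3)Σ|X[k]|² = (1/3)(|-2|² + |-0.5000-0.8660i|² + |-0.5000+0.8660i|²) = (1/3)·6.0000 = 2.0000

Both sides agree, confirming Parseval's theorem.

Σ|x[n]|² = (1/N)Σ|X[k]|² = 2.0000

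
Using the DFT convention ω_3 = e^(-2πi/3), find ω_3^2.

ω_3^2 = e^(-2πi·2/3)
= cos(-2π·2/3) + i·sin(-2π·2/3)
= cos(-4π/3) + i·sin(-4π/3)

ω_3^2 = cos(-4π/3) + i·sin(-4π/3) = -0.5000+0.8660i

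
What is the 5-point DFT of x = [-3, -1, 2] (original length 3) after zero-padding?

Original 3-point DFT: [-2, -3.5000+2.5981i, -3.5000-2.5981i]
Zero-padded 5-point DFT provides frequency interpolation.

DFT_5([x, 0, ...]) = [-2, -4.9271-0.2245i, -1.5729+2.4899i, -1.5729-2.4899i, -4.9271+0.2245i]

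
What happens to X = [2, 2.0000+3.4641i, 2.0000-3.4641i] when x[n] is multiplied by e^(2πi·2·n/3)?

Modulation property: DFT(ω_3^(-2n)·x[n]) = X[(k-2) mod 3], so circularly shift X by 2 positions.

X[k-2] = [2.0000+3.4641i, 2.0000-3.4641i, 2]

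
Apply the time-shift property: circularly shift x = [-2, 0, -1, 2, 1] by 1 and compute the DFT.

Time shift by 1: X_shifted[k] = ω_5^(1k) · X[k]
Shifted x = [1, -2, 0, -1, 2]

DFT(x[n-1]) = [0, 1.8090+3.2164i, 0.6910+3.3022i, 0.6910-3.3022i, 1.8090-3.2164i]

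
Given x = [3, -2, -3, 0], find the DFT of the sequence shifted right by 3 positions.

Time shift by 3: X_shifted[k] = ω_4^(3k) · X[k]
Shifted x = [-2, -3, 0, 3]

DFT(x[n-3]) = [-2, -2+6i, -2, -2-6i]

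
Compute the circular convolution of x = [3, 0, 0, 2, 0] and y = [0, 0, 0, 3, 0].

(x ⊛ y)[n] = Σ(m=0 to 4) x[m] · y[(n-m) mod 5]

Computing each output sample:
(x ⊛ y)[0] = 0
(x ⊛ y)[1] = 6
(x ⊛ y)[2] = 0
(x ⊛ y)[3] = 9
(x ⊛ y)[4] = 0

x ⊛ y = [0, 6, 0, 9, 0]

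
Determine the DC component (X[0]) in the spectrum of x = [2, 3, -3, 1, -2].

X[0] = Σ(n=0 to 4) x[n] · ω_5^0 = Σ x[n]
= (2) + (3) + (-3) + (1) + (-2)

X[0] = 1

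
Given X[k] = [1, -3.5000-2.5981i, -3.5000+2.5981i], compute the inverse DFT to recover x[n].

x[n] = (1/3) Σ(k=0 to 2) X[k] · e^(2πikn/3)

Computing each x[n]:
x[0] = -2
x[1] = 3
x[2] = 0

x = [-2, 3, 0]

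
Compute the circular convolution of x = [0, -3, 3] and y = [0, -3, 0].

(x ⊛ y)[n] = Σ(m=0 to 2) x[m] · y[(n-m) mod 3]

Computing each output sample:
(x ⊛ y)[0] = -9
(x ⊛ y)[1] = 0
(x ⊛ y)[2] = 9

x ⊛ y = [-9, 0, 9]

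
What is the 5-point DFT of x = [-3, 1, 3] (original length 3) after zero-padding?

Original 3-point DFT: [1, -5.0000+1.7321i, -5.0000-1.7321i]
Zero-padded 5-point DFT provides frequency interpolation.

DFT_5([x, 0, ...]) = [1, -5.1180-2.7144i, -2.8820+2.2654i, -2.8820-2.2654i, -5.1180+2.7144i]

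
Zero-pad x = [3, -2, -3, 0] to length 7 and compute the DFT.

Original 4-point DFT: [-2, 6+2i, 2, 6-2i]
Zero-padded 7-point DFT provides frequency interpolation.

DFT_7([x, 0, ...]) = [-2, 2.4206+4.4884i, 6.1479+0.6482i, 2.9315-1.4777i, 2.9315+1.4777i, 6.1479-0.6482i, 2.4206-4.4884i]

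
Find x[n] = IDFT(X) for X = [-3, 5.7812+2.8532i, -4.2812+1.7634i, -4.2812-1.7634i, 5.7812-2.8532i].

x[n] = (1/5) Σ(k=0 to 4) X[k] · e^(2πikn/5)

Computing each x[n]:
x[0] = 0
x[1] = 0
x[2] = -3
x[3] = -3
x[4] = 3

x = [0, 0, -3, -3, 3]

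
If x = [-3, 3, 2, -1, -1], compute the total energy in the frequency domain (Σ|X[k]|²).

Parseval: Σ|x[n]|² = (1/N)Σ|X[k]|², so Σ|X[k]|² = N·Σ|x[n]|² = 5·24.0000

Σ|X[k]|² = N·Σ|x[n]|² = 5·24.0000 = 120.0000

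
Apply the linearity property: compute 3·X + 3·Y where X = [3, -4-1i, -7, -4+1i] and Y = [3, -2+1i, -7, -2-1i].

By linearity: DFT(3x + 3y) = 3·DFT(x) + 3·DFT(y)
= 3·[3, -4-1i, -7, -4+1i] + 3·[3, -2+1i, -7, -2-1i]

Computing element-wise:
Z[0] = 3·(3) + 3·(3) = 18
Z[1] = 3·(-4-1i) + 3·(-2+1i) = -18
Z[2] = 3·(-7) + 3·(-7) = -42
Z[3] = 3·(-4+1i) + 3·(-2-1i) = -18

DFT(3x + 3y) = 3·X + 3·Y = [18, -18, -42, -18]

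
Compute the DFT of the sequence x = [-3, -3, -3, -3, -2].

X[k] = Σ(n=0 to 4) x[n] · ω_5^(nk)
where ω_5 = e^(-2πi/5)

Computing each X[k]:
X[0] = -14
X[1] = 0.3090+0.9511i
X[2] = -0.8090+0.5878i
X[3] = -0.8090-0.5878i
X[4] = 0.3090-0.9511i

X = [-14, 0.3090+0.9511i, -0.8090+0.5878i, -0.8090-0.5878i, 0.3090-0.9511i]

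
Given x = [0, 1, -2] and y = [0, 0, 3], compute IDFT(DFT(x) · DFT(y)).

(x ⊛ y)[n] = Σ(m=0 to 2) x[m] · y[(n-m) mod 3]

Computing each output sample:
(x ⊛ y)[0] = 3
(x ⊛ y)[1] = -6
(x ⊛ y)[2] = 0

x ⊛ y = [3, -6, 0]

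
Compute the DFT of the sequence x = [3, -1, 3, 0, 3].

X[k] = Σ(n=0 to 4) x[n] · ω_5^(nk)
where ω_5 = e^(-2πi/5)

Computing each X[k]:
X[0] = 8
X[1] = 1.1910+2.0409i
X[2] = 2.3090+5.2043i
X[3] = 2.3090-5.2043i
X[4] = 1.1910-2.0409i

X = [8, 1.1910+2.0409i, 2.3090+5.2043i, 2.3090-5.2043i, 1.1910-2.0409i]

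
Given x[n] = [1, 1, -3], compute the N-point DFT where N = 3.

X[k] = Σ(n=0 to 2) x[n] · ω_3^(nk)
where ω_3 = e^(-2πi/3)

Computing each X[k]:
X[0] = -1
X[1] = 2.0000-3.4641i
X[2] = 2.0000+3.4641i

X = [-1, 2.0000-3.4641i, 2.0000+3.4641i]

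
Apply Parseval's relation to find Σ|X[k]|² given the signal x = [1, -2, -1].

Parseval: Σ|x[n]|² = (1/N)Σ|X[k]|², so Σ|X[k]|² = N·Σ|x[n]|² = 3·6.0000

Σ|X[k]|² = N·Σ|x[n]|² = 3·6.0000 = 18.0000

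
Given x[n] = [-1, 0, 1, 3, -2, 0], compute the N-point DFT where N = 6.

X[k] = Σ(n=0 to 5) x[n] · ω_6^(nk)
where ω_6 = e^(-2πi/6)

Computing each X[k]:
X[0] = 1
X[1] = -3.5000-2.5981i
X[2] = 2.5000+2.5981i
X[3] = -5
X[4] = 2.5000-2.5981i
X[5] = -3.5000+2.5981i

X = [1, -3.5000-2.5981i, 2.5000+2.5981i, -5, 2.5000-2.5981i, -3.5000+2.5981i]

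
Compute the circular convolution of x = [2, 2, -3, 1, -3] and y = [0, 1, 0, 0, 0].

(x ⊛ y)[n] = Σ(m=0 to 4) x[m] · y[(n-m) mod 5]

Computing each output sample:
(x ⊛ y)[0] = -3
(x ⊛ y)[1] = 2
(x ⊛ y)[2] = 2
(x ⊛ y)[3] = -3
(x ⊛ y)[4] = 1

x ⊛ y = [-3, 2, 2, -3, 1]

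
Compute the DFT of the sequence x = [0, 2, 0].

X[k] = Σ(n=0 to 2) x[n] · ω_3^(nk)
where ω_3 = e^(-2πi/3)

Computing each X[k]:
X[0] = 2
X[1] = -1.0000-1.7321i
X[2] = -1.0000+1.7321i

X = [2, -1.0000-1.7321i, -1.0000+1.7321i]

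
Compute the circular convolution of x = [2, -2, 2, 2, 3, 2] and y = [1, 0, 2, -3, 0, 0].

(x ⊛ y)[n] = Σ(m=0 to 5) x[m] · y[(n-m) mod 6]

Computing each output sample:
(x ⊛ y)[0] = 2
(x ⊛ y)[1] = -7
(x ⊛ y)[2] = 0
(x ⊛ y)[3] = -8
(x ⊛ y)[4] = 13
(x ⊛ y)[5] = 0

x ⊛ y = [2, -7, 0, -8, 13, 0]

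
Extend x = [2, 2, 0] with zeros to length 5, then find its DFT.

Original 3-point DFT: [4, 1.0000-1.7321i, 1.0000+1.7321i]
Zero-padded 5-point DFT provides frequency interpolation.

DFT_5([x, 0, ...]) = [4, 2.6180-1.9021i, 0.3820-1.1756i, 0.3820+1.1756i, 2.6180+1.9021i]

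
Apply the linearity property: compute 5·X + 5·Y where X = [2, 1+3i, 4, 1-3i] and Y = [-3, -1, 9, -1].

By linearity: DFT(5x + 5y) = 5·DFT(x) + 5·DFT(y)
= 5·[2, 1+3i, 4, 1-3i] + 5·[-3, -1, 9, -1]

Computing element-wise:
Z[0] = 5·(2) + 5·(-3) = -5
Z[1] = 5·(1+3i) + 5·(-1) = 15i
Z[2] = 5·(4) + 5·(9) = 65
Z[3] = 5·(1-3i) + 5·(-1) = -15i

DFT(5x + 5y) = 5·X + 5·Y = [-5, 15i, 65, -15i]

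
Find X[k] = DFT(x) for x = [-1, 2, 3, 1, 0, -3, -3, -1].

X[k] = Σ(n=0 to 7) x[n] · ω_8^(nk)
where ω_8 = e^(-2πi/8)

Computing each X[k]:
X[0] = -2
X[1] = 1.1213-10.9497i
X[2] = -1+1i
X[3] = -3.1213+1.0503i
X[4] = 0
X[5] = -3.1213-1.0503i
X[6] = -1-1i
X[7] = 1.1213+10.9497i

X = [-2, 1.1213-10.9497i, -1+1i, -3.1213+1.0503i, 0, -3.1213-1.0503i, -1-1i, 1.1213+10.9497i]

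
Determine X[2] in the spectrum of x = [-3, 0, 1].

X[2] = Σ(n=0 to 2) x[n] · ω_3^(2n) where ω_3 = e^(-2πi/3)
= (-3)·ω_3^0 + (0)·ω_3^2 + (1)·ω_3^4

X[2] = -3.5000-0.8660i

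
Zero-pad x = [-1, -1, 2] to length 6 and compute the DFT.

Original 3-point DFT: [0, -1.5000+2.5981i, -1.5000-2.5981i]
Zero-padded 6-point DFT provides frequency interpolation.

DFT_6([x, 0, ...]) = [0, -2.5000-0.8660i, -1.5000+2.5981i, 2, -1.5000-2.5981i, -2.5000+0.8660i]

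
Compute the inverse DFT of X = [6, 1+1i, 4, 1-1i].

x[n] = (1/4) Σ(k=0 to 3) X[k] · e^(2πikn/4)

Computing each x[n]:
x[0] = 3
x[1] = 0
x[2] = 2
x[3] = 1

x = [3, 0, 2, 1]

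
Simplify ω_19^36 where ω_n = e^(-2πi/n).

Since ω_19^19 = 1, powers reduce modulo 19.
36 mod 19 = 17
So ω_19^36 = ω_19^17 = e^(-2πi·17/19)

ω_19^36 = ω_19^17 = 0.7891+0.6142i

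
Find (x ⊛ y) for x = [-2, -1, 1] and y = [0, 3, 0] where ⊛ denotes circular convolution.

(x ⊛ y)[n] = Σ(m=0 to 2) x[m] · y[(n-m) mod 3]

Computing each output sample:
(x ⊛ y)[0] = 3
(x ⊛ y)[1] = -6
(x ⊛ y)[2] = -3

x ⊛ y = [3, -6, -3]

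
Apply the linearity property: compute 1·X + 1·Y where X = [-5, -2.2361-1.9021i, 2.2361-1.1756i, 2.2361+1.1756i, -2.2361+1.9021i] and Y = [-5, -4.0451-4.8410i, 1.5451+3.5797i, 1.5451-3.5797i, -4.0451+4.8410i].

By linearity: DFT(1x + 1y) = 1·DFT(x) + 1·DFT(y)
= 1·[-5, -2.2361-1.9021i, 2.2361-1.1756i, 2.2361+1.1756i, -2.2361+1.9021i] + 1·[-5, -4.0451-4.8410i, 1.5451+3.5797i, 1.5451-3.5797i, -4.0451+4.8410i]

Computing element-wise:
Z[0] = 1·(-5) + 1·(-5) = -10
Z[1] = 1·(-2.2361-1.9021i) + 1·(-4.0451-4.8410i) = -6.2812-6.7431i
Z[2] = 1·(2.2361-1.1756i) + 1·(1.5451+3.5797i) = 3.7812+2.4041i
Z[3] = 1·(2.2361+1.1756i) + 1·(1.5451-3.5797i) = 3.7812-2.4041i
Z[4] = 1·(-2.2361+1.9021i) + 1·(-4.0451+4.8410i) = -6.2812+6.7431i

DFT(1x + 1y) = 1·X + 1·Y = [-10, -6.2812-6.7431i, 3.7812+2.4041i, 3.7812-2.4041i, -6.2812+6.7431i]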